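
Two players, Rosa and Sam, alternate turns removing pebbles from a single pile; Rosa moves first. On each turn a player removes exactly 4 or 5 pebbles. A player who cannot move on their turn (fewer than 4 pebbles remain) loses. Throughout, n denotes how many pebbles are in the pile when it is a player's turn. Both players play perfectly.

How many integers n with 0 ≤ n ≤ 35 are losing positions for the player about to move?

16

Use the standard recursion: the mover loses at a terminal position; elsewhere, the mover wins exactly when some move hands the opponent an L position.
n=0: no move → L
n=1: no move → L
n=2: no move → L
n=3: no move → L
n=4: W (go to 0, an L position)
n=5: W (go to 1, an L position)
n=6: W (go to 2, an L position)
n=7: W (go to 3, an L position)
n=8: W (go to 3, an L position)
n=9: L (options 5(W), 4(W) are all W)
n=10: L (options 6(W), 5(W) are all W)
n=11: L (options 7(W), 6(W) are all W)
n=12: L (options 8(W), 7(W) are all W)
n=13: W (go to 9, an L position)
n=14: W (go to 10, an L position)
n=15: W (go to 11, an L position)
n=16: W (go to 12, an L position)
n=17: W (go to 12, an L position)
n=18: L (options 14(W), 13(W) are all W)
n=19: L (options 15(W), 14(W) are all W)
n=20: L (options 16(W), 15(W) are all W)
n=21: L (options 17(W), 16(W) are all W)
n=22: W (go to 18, an L position)
n=23: W (go to 19, an L position)
n=24: W (go to 20, an L position)
n=25: W (go to 21, an L position)
n=26: W (go to 21, an L position)
n=27: L (options 23(W), 22(W) are all W)
n=28: L (options 24(W), 23(W) are all W)
n=29: L (options 25(W), 24(W) are all W)
n=30: L (options 26(W), 25(W) are all W)
n=31: W (go to 27, an L position)
n=32: W (go to 28, an L position)
n=33: W (go to 29, an L position)
n=34: W (go to 30, an L position)
n=35: W (go to 30, an L position)
L entries with 0 ≤ n ≤ 35: n = 0, 1, 2, 3, 9, 10, 11, 12, 18, 19, 20, 21, 27, 28, 29, 30; that makes 16.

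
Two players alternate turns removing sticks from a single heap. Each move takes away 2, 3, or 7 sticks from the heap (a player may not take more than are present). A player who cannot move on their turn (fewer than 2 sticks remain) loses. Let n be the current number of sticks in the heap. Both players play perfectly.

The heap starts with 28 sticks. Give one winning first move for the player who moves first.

Work bottom-up. With no move the player to move loses. Otherwise the position is W if at least one move leads to an L position for the opponent, and L if every move leads to a W.
n=0: no move → L
n=1: no move → L
n=2: can move to 0, which is L ⇒ W
n=3: can move to 1, which is L ⇒ W
n=4: can move to 1, which is L ⇒ W
n=5: moves to 3(W), 2(W); every one is W ⇒ L
n=6: moves to 4(W), 3(W); every one is W ⇒ L
n=7: can move to 5, which is L ⇒ W
n=8: can move to 6, which is L ⇒ W
n=9: can move to 6, which is L ⇒ W
n=10: moves to 8(W), 7(W), 3(W); every one is W ⇒ L
n=11: moves to 9(W), 8(W), 4(W); every one is W ⇒ L
n=12: can move to 10, which is L ⇒ W
n=13: can move to 11, which is L ⇒ W
n=14: can move to 11, which is L ⇒ W
n=15: moves to 13(W), 12(W), 8(W); every one is W ⇒ L
n=16: moves to 14(W), 13(W), 9(W); every one is W ⇒ L
n=17: can move to 15, which is L ⇒ W
n=18: can move to 16, which is L ⇒ W
n=19: can move to 16, which is L ⇒ W
n=20: moves to 18(W), 17(W), 13(W); every one is W ⇒ L
n=21: moves to 19(W), 18(W), 14(W); every one is W ⇒ L
n=22: can move to 20, which is L ⇒ W
n=23: can move to 21, which is L ⇒ W
n=24: can move to 21, which is L ⇒ W
n=25: moves to 23(W), 22(W), 18(W); every one is W ⇒ L
n=26: moves to 24(W), 23(W), 19(W); every one is W ⇒ L
n=27: can move to 25, which is L ⇒ W
n=28: can move to 26, which is L ⇒ W
From 28, the L positions reachable in one move are: 26, 25, 21. Any move reaching one of these is winning.

Remove 2, leaving 26.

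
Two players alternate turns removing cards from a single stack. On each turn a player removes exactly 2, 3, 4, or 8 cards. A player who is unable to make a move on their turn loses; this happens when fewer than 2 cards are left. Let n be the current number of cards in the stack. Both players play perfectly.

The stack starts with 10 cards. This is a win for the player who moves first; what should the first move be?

Label each position W (a win for the player to move) or L (a loss). A position with no legal move is L; any other position is W exactly when some move reaches an L, and L when every move reaches a W.
n=0: no move → L
n=1: no move → L
n=2: reaches L-position 0 → W
n=3: reaches L-position 1 → W
n=4: reaches L-position 1 → W
n=5: reaches L-position 1 → W
n=6: only reaches 4(W), 3(W), 2(W), all W → L
n=7: only reaches 5(W), 4(W), 3(W), all W → L
n=8: reaches L-position 6 → W
n=9: reaches L-position 7 → W
n=10: reaches L-position 7 → W
From 10, the L positions reachable in one move are: 7, 6. Any move reaching one of these is winning.

Remove 3, leaving 7.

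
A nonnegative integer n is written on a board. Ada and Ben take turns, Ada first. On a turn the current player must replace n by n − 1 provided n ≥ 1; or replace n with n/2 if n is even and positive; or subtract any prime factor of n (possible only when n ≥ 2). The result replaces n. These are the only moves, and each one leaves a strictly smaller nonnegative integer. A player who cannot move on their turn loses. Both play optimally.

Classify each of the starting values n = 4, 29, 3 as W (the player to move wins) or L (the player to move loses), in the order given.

Label each position W (a win for the player to move) or L (a loss). A position with no legal move is L; any other position is W exactly when some move reaches an L, and L when every move reaches a W.
n=0: no move → L
n=1: can move to 0, which is L ⇒ W
n=2: can move to 0, which is L ⇒ W
n=3: can move to 0, which is L ⇒ W
n=4: moves to 2(W), 3(W); every one is W ⇒ L
n=5: can move to 0, which is L ⇒ W
n=6: can move to 4, which is L ⇒ W
n=7: can move to 0, which is L ⇒ W
n=8: can move to 4, which is L ⇒ W
n=9: moves to 6(W), 8(W); every one is W ⇒ L
n=10: can move to 9, which is L ⇒ W
n=11: can move to 0, which is L ⇒ W
n=12: can move to 9, which is L ⇒ W
n=13: can move to 0, which is L ⇒ W
n=14: moves to 7(W), 12(W), 13(W); every one is W ⇒ L
n=15: can move to 14, which is L ⇒ W
n=16: can move to 14, which is L ⇒ W
n=17: can move to 0, which is L ⇒ W
n=18: can move to 9, which is L ⇒ W
n=19: can move to 0, which is L ⇒ W
n=20: moves to 10(W), 15(W), 18(W), 19(W); every one is W ⇒ L
n=21: can move to 14, which is L ⇒ W
n=22: can move to 20, which is L ⇒ W
n=23: can move to 0, which is L ⇒ W
n=24: moves to 12(W), 21(W), 22(W), 23(W); every one is W ⇒ L
n=25: can move to 20, which is L ⇒ W
n=26: can move to 24, which is L ⇒ W
n=27: can move to 24, which is L ⇒ W
n=28: can move to 14, which is L ⇒ W
n=29: can move to 0, which is L ⇒ W

4: L, 29: W, 3: W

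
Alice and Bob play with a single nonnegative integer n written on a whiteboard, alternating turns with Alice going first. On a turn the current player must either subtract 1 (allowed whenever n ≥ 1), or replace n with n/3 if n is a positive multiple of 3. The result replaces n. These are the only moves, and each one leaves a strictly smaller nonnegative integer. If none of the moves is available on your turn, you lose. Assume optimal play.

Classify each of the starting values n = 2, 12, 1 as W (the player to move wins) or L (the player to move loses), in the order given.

2: L, 12: W, 1: W

Compute win/loss labels from the base case upward. A position with no move is L. Any other position is W if it can reach an L in one move, else L.
n=0: no move → L
n=1: W (go to 0, an L position)
n=2: L (sole option 1(W) is W)
n=3: W (go to 2, an L position)
n=4: L (sole option 3(W) is W)
n=5: W (go to 4, an L position)
n=6: W (go to 2, an L position)
n=7: L (sole option 6(W) is W)
n=8: W (go to 7, an L position)
n=9: L (options 3(W), 8(W) are all W)
n=10: W (go to 9, an L position)
n=11: L (sole option 10(W) is W)
n=12: W (go to 4, an L position)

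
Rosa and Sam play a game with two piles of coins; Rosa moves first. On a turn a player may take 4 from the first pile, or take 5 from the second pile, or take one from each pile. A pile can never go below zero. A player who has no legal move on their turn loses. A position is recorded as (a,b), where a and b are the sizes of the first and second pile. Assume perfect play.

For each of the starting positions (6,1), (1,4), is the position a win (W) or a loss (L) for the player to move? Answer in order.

(6,1): L, (1,4): W

Work bottom-up. With no move the player to move loses. Otherwise the position is W if at least one move leads to an L position for the opponent, and L if every move leads to a W.
No move ever increases a pile, so every position that can arise here has a ≤ 6 and b ≤ 4; it is enough to label the cells with 0 ≤ a ≤ 6 and 0 ≤ b ≤ 4.
Every move lowers a or b (never raises either), so fill the grid row by row in increasing a, and left to right within a row: each cell's successors are then already labelled.
      b=0  b=1  b=2  b=3  b=4
a=0:    L    L    L    L    L
a=1:    L    W    W    W    W
a=2:    L    W    L    L    L
a=3:    L    W    L    W    W
a=4:    W    W    W    W    W
a=5:    W    L    L    L    L
a=6:    W    L    W    W    W
Cells with no legal move (terminal, hence L): (0,0), (0,1), (0,2), (0,3), (0,4), (1,0), (2,0), (3,0).
The remaining L cells, each justified by listing all of its moves:
(2,2): →(1,1)(W) only, which is W, so L
(2,3): →(1,2)(W) only, which is W, so L
(2,4): →(1,3)(W) only, which is W, so L
(3,2): →(2,1)(W) only, which is W, so L
(5,1): →(1,1)(W), (4,0)(W) — all W, so L
(5,2): →(1,2)(W), (4,1)(W) — all W, so L
(5,3): →(1,3)(W), (4,2)(W) — all W, so L
(5,4): →(1,4)(W), (4,3)(W) — all W, so L
(6,1): →(2,1)(W), (5,0)(W) — all W, so L
Every other cell has at least one move into one of the L cells above, so it is W.
(6,1): one of the L cells justified above, so L
(1,4): the move to (0,3) reaches an L cell, so W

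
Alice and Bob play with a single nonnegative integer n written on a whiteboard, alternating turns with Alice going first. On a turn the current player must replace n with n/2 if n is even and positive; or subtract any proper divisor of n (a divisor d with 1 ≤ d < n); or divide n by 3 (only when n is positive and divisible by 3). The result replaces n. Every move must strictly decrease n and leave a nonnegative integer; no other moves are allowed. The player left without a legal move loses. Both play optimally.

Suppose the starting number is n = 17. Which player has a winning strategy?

Build the W/L table. Terminal = L. A non-terminal position is W if it has a move to some L; otherwise it is L.
n=0: no move → L
n=1: no move → L
n=2: can move to 1, which is L ⇒ W
n=3: can move to 1, which is L ⇒ W
n=4: moves to 2(W), 3(W); every one is W ⇒ L
n=5: can move to 4, which is L ⇒ W
n=6: can move to 4, which is L ⇒ W
n=7: the only move is to 6(W), a W ⇒ L
n=8: can move to 4, which is L ⇒ W
n=9: moves to 3(W), 6(W), 8(W); every one is W ⇒ L
n=10: can move to 9, which is L ⇒ W
n=11: the only move is to 10(W), a W ⇒ L
n=12: can move to 4, which is L ⇒ W
n=13: the only move is to 12(W), a W ⇒ L
n=14: can move to 7, which is L ⇒ W
n=15: moves to 5(W), 10(W), 12(W), 14(W); every one is W ⇒ L
n=16: can move to 15, which is L ⇒ W
n=17: the only move is to 16(W), a W ⇒ L
Every move from 17 reaches a W position, so the mover loses.

Bob wins.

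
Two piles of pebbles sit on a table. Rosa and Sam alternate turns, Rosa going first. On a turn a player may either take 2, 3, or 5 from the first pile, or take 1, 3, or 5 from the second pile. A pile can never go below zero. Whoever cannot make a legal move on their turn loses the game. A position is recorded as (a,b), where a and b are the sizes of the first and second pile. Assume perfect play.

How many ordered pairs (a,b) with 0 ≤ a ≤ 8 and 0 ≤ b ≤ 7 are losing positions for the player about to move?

24

Label each position W (a win for the player to move) or L (a loss). A position with no legal move is L; any other position is W exactly when some move reaches an L, and L when every move reaches a W.
Every move lowers a or b (never raises either), so fill the grid row by row in increasing a, and left to right within a row: each cell's successors are then already labelled.
      b=0  b=1  b=2  b=3  b=4  b=5  b=6  b=7
a=0:    L    W    L    W    L    W    L    W
a=1:    L    W    L    W    L    W    L    W
a=2:    W    L    W    L    W    L    W    L
a=3:    W    L    W    L    W    L    W    L
a=4:    W    W    W    W    W    W    W    W
a=5:    W    W    W    W    W    W    W    W
a=6:    W    W    W    W    W    W    W    W
a=7:    L    W    L    W    L    W    L    W
a=8:    L    W    L    W    L    W    L    W
Cells with no legal move (terminal, hence L): (0,0), (1,0).
The remaining L cells, each justified by listing all of its moves:
(0,2): only reaches (0,1)(W), which is W → L
(0,4): only reaches (0,3)(W), (0,1)(W), all W → L
(0,6): only reaches (0,5)(W), (0,3)(W), (0,1)(W), all W → L
(1,2): only reaches (1,1)(W), which is W → L
(1,4): only reaches (1,3)(W), (1,1)(W), all W → L
(1,6): only reaches (1,5)(W), (1,3)(W), (1,1)(W), all W → L
(2,1): only reaches (0,1)(W), (2,0)(W), all W → L
(2,3): only reaches (0,3)(W), (2,2)(W), (2,0)(W), all W → L
(2,5): only reaches (0,5)(W), (2,4)(W), (2,2)(W), (2,0)(W), all W → L
(2,7): only reaches (0,7)(W), (2,6)(W), (2,4)(W), (2,2)(W), all W → L
(3,1): only reaches (1,1)(W), (0,1)(W), (3,0)(W), all W → L
(3,3): only reaches (1,3)(W), (0,3)(W), (3,2)(W), (3,0)(W), all W → L
(3,5): only reaches (1,5)(W), (0,5)(W), (3,4)(W), (3,2)(W), (3,0)(W), all W → L
(3,7): only reaches (1,7)(W), (0,7)(W), (3,6)(W), (3,4)(W), (3,2)(W), all W → L
(7,0): only reaches (5,0)(W), (4,0)(W), (2,0)(W), all W → L
(7,2): only reaches (5,2)(W), (4,2)(W), (2,2)(W), (7,1)(W), all W → L
(7,4): only reaches (5,4)(W), (4,4)(W), (2,4)(W), (7,3)(W), (7,1)(W), all W → L
(7,6): only reaches (5,6)(W), (4,6)(W), (2,6)(W), (7,5)(W), (7,3)(W), (7,1)(W), all W → L
(8,0): only reaches (6,0)(W), (5,0)(W), (3,0)(W), all W → L
(8,2): only reaches (6,2)(W), (5,2)(W), (3,2)(W), (8,1)(W), all W → L
(8,4): only reaches (6,4)(W), (5,4)(W), (3,4)(W), (8,3)(W), (8,1)(W), all W → L
(8,6): only reaches (6,6)(W), (5,6)(W), (3,6)(W), (8,5)(W), (8,3)(W), (8,1)(W), all W → L
Every other cell has at least one move into one of the L cells above, so it is W.
L cells per row: a=0: 4, a=1: 4, a=2: 4, a=3: 4, a=4: 0, a=5: 0, a=6: 0, a=7: 4, a=8: 4; total 24.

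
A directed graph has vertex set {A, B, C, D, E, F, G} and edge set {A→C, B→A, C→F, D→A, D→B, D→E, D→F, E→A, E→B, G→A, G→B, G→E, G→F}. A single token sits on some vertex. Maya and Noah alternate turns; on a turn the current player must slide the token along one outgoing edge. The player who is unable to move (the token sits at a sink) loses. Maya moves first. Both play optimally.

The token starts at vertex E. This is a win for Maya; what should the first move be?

Work bottom-up. With no move the player to move loses. Otherwise the position is W if at least one move leads to an L position for the opponent, and L if every move leads to a W.
Every edge goes from a vertex to one that appears earlier in the order F, C, A, B, E, D, G, so processing vertices in that order labels each vertex after all of its successors.
F: no outgoing edge → L
C: W (go to F, an L position)
A: L (sole option C(W) is W)
B: W (go to A, an L position)
E: W (go to A, an L position)
D: W (go to A, an L position)
G: W (go to A, an L position)
From E, the L positions reachable in one move are: A.

Move to A.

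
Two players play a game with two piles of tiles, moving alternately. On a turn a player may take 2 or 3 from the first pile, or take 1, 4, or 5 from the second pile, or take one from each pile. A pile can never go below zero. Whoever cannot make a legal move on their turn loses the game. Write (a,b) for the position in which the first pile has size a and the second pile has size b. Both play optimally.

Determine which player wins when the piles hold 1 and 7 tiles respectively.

Compute win/loss labels from the base case upward. A position with no move is L. Any other position is W if it can reach an L in one move, else L.
No move ever increases a pile, so every position that can arise here has a ≤ 1 and b ≤ 7; it is enough to label the cells with 0 ≤ a ≤ 1 and 0 ≤ b ≤ 7.
Every move lowers a or b (never raises either), so fill the grid row by row in increasing a, and left to right within a row: each cell's successors are then already labelled.
      b=0  b=1  b=2  b=3  b=4  b=5  b=6  b=7
a=0:    L    W    L    W    W    W    W    W
a=1:    L    W    L    W    W    W    W    W
Cells with no legal move (terminal, hence L): (0,0), (1,0).
The remaining L cells, each justified by listing all of its moves:
(0,2): →(0,1)(W) only, which is W, so L
(1,2): →(1,1)(W), (0,1)(W) — all W, so L
Every other cell has at least one move into one of the L cells above, so it is W.
The starting position (1,7) is W: the player to move should move to (1,2), handing over an L position.

The first player wins.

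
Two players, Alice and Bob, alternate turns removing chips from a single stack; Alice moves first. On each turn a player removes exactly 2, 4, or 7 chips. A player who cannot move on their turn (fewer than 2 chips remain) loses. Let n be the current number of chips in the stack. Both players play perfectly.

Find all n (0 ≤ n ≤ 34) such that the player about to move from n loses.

0, 1, 6, 9, 12, 15, 18, 21, 24, 27, 30, 33

Classify positions by backward induction: terminal positions (no move available) are L. From any other position, the mover wins iff some move reaches an L.
n=0: no move → L
n=1: no move → L
n=2: →0(L), so W
n=3: →1(L), so W
n=4: →0(L), so W
n=5: →1(L), so W
n=6: →4(W), 2(W) — all W, so L
n=7: →0(L), so W
n=8: →6(L), so W
n=9: →7(W), 5(W), 2(W) — all W, so L
n=10: →6(L), so W
n=11: →9(L), so W
n=12: →10(W), 8(W), 5(W) — all W, so L
n=13: →9(L), so W
n=14: →12(L), so W
n=15: →13(W), 11(W), 8(W) — all W, so L
n=16: →12(L), so W
n=17: →15(L), so W
n=18: →16(W), 14(W), 11(W) — all W, so L
n=19: →15(L), so W
n=20: →18(L), so W
n=21: →19(W), 17(W), 14(W) — all W, so L
n=22: →18(L), so W
n=23: →21(L), so W
n=24: →22(W), 20(W), 17(W) — all W, so L
n=25: →21(L), so W
n=26: →24(L), so W
n=27: →25(W), 23(W), 20(W) — all W, so L
n=28: →24(L), so W
n=29: →27(L), so W
n=30: →28(W), 26(W), 23(W) — all W, so L
n=31: →27(L), so W
n=32: →30(L), so W
n=33: →31(W), 29(W), 26(W) — all W, so L
n=34: →30(L), so W
Reading off the rows marked L gives the requested list; there are 12 such values of n.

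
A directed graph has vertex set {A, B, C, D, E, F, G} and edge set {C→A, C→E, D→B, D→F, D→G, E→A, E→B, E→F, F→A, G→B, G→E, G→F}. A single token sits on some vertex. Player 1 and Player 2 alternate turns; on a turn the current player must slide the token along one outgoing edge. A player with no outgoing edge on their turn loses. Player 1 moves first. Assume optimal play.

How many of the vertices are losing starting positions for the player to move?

Compute win/loss labels from the base case upward. A position with no move is L. Any other position is W if it can reach an L in one move, else L.
Every edge goes from a vertex to one that appears earlier in the order A, B, F, E, G, D, C, so processing vertices in that order labels each vertex after all of its successors.
A: no outgoing edge → L
B: no outgoing edge → L
F: W (go to A, an L position)
E: W (go to B, an L position)
G: W (go to B, an L position)
D: W (go to B, an L position)
C: W (go to A, an L position)
The L vertices are A, B; that is 2 in all.

2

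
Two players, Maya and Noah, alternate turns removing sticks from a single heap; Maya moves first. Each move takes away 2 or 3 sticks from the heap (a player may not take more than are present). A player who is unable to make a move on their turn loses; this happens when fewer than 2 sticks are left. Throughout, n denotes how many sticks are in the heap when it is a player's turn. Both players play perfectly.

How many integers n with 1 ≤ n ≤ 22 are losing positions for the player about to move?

Label each position W (a win for the player to move) or L (a loss). A position with no legal move is L; any other position is W exactly when some move reaches an L, and L when every move reaches a W.
n=0: no move → L
n=1: no move → L
n=2: can move to 0, which is L ⇒ W
n=3: can move to 1, which is L ⇒ W
n=4: can move to 1, which is L ⇒ W
n=5: moves to 3(W), 2(W); every one is W ⇒ L
n=6: moves to 4(W), 3(W); every one is W ⇒ L
n=7: can move to 5, which is L ⇒ W
n=8: can move to 6, which is L ⇒ W
n=9: can move to 6, which is L ⇒ W
n=10: moves to 8(W), 7(W); every one is W ⇒ L
n=11: moves to 9(W), 8(W); every one is W ⇒ L
n=12: can move to 10, which is L ⇒ W
n=13: can move to 11, which is L ⇒ W
n=14: can move to 11, which is L ⇒ W
n=15: moves to 13(W), 12(W); every one is W ⇒ L
n=16: moves to 14(W), 13(W); every one is W ⇒ L
n=17: can move to 15, which is L ⇒ W
n=18: can move to 16, which is L ⇒ W
n=19: can move to 16, which is L ⇒ W
n=20: moves to 18(W), 17(W); every one is W ⇒ L
n=21: moves to 19(W), 18(W); every one is W ⇒ L
n=22: can move to 20, which is L ⇒ W
L entries with 1 ≤ n ≤ 22 (n=0 is outside the asked range and is not counted): n = 1, 5, 6, 10, 11, 15, 16, 20, 21; that makes 9.

9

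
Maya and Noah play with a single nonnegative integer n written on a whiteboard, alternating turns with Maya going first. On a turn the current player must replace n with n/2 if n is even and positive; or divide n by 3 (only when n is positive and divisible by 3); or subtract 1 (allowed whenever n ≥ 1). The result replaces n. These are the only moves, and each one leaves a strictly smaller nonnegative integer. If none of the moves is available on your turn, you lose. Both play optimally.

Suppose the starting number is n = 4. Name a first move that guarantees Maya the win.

Move to 2.

Work bottom-up. With no move the player to move loses. Otherwise the position is W if at least one move leads to an L position for the opponent, and L if every move leads to a W.
n=0: no move → L
n=1: can move to 0, which is L ⇒ W
n=2: the only move is to 1(W), a W ⇒ L
n=3: can move to 2, which is L ⇒ W
n=4: can move to 2, which is L ⇒ W
From 4, the L positions reachable in one move are: 2.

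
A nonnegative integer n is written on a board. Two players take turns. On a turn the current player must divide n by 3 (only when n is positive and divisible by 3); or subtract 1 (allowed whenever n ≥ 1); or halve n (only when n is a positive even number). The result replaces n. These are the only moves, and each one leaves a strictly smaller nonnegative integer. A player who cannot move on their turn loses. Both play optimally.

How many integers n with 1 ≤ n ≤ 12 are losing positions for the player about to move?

5

Work bottom-up. With no move the player to move loses. Otherwise the position is W if at least one move leads to an L position for the opponent, and L if every move leads to a W.
n=0: no move → L
n=1: W (go to 0, an L position)
n=2: L (sole option 1(W) is W)
n=3: W (go to 2, an L position)
n=4: W (go to 2, an L position)
n=5: L (sole option 4(W) is W)
n=6: W (go to 2, an L position)
n=7: L (sole option 6(W) is W)
n=8: W (go to 7, an L position)
n=9: L (options 3(W), 8(W) are all W)
n=10: W (go to 5, an L position)
n=11: L (sole option 10(W) is W)
n=12: W (go to 11, an L position)
L entries with 1 ≤ n ≤ 12 (n=0 is outside the asked range and is not counted): n = 2, 5, 7, 9, 11; that makes 5.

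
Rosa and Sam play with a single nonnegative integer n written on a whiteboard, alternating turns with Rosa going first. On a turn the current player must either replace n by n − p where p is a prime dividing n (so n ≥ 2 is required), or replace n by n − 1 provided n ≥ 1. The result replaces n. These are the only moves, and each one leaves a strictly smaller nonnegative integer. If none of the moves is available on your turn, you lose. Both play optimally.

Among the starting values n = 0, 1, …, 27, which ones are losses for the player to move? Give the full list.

0, 4, 8, 12, 16, 20, 24

Build the W/L table. Terminal = L. A non-terminal position is W if it has a move to some L; otherwise it is L.
n=0: no move → L
n=1: W (go to 0, an L position)
n=2: W (go to 0, an L position)
n=3: W (go to 0, an L position)
n=4: L (options 2(W), 3(W) are all W)
n=5: W (go to 0, an L position)
n=6: W (go to 4, an L position)
n=7: W (go to 0, an L position)
n=8: L (options 6(W), 7(W) are all W)
n=9: W (go to 8, an L position)
n=10: W (go to 8, an L position)
n=11: W (go to 0, an L position)
n=12: L (options 9(W), 10(W), 11(W) are all W)
n=13: W (go to 0, an L position)
n=14: W (go to 12, an L position)
n=15: W (go to 12, an L position)
n=16: L (options 14(W), 15(W) are all W)
n=17: W (go to 0, an L position)
n=18: W (go to 16, an L position)
n=19: W (go to 0, an L position)
n=20: L (options 15(W), 18(W), 19(W) are all W)
n=21: W (go to 20, an L position)
n=22: W (go to 20, an L position)
n=23: W (go to 0, an L position)
n=24: L (options 21(W), 22(W), 23(W) are all W)
n=25: W (go to 20, an L position)
n=26: W (go to 24, an L position)
n=27: W (go to 24, an L position)
The losing starting values of n are exactly the entries labelled L in this table (7 of them).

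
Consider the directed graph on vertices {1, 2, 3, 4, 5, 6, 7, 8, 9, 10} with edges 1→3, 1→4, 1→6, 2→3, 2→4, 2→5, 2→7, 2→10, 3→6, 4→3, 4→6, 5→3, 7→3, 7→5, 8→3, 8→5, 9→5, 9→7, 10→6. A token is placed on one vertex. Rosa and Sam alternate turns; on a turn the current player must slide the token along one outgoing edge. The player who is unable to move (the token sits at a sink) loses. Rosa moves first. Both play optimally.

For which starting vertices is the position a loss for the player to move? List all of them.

Label each position W (a win for the player to move) or L (a loss). A position with no legal move is L; any other position is W exactly when some move reaches an L, and L when every move reaches a W.
Every edge goes from a vertex to one that appears earlier in the order 6, 3, 4, 10, 1, 5, 7, 2, 9, 8, so processing vertices in that order labels each vertex after all of its successors.
6: no outgoing edge → L
3: can move to 6, which is L ⇒ W
4: can move to 6, which is L ⇒ W
10: can move to 6, which is L ⇒ W
1: can move to 6, which is L ⇒ W
5: the only move is to 3(W), a W ⇒ L
7: can move to 5, which is L ⇒ W
2: can move to 5, which is L ⇒ W
9: can move to 5, which is L ⇒ W
8: can move to 5, which is L ⇒ W
Reading off the rows marked L gives the requested list; there are 2 such vertices.

5, 6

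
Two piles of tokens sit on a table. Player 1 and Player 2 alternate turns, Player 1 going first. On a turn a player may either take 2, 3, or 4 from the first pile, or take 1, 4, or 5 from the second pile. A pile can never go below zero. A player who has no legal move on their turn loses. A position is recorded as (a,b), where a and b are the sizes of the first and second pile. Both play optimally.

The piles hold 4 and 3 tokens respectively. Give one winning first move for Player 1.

Move to (2,3).

Use the standard recursion: the mover loses at a terminal position; elsewhere, the mover wins exactly when some move hands the opponent an L position.
No move ever increases a pile, so every position that can arise here has a ≤ 4 and b ≤ 3; it is enough to label the cells with 0 ≤ a ≤ 4 and 0 ≤ b ≤ 3.
Every move lowers a or b (never raises either), so fill the grid row by row in increasing a, and left to right within a row: each cell's successors are then already labelled.
      b=0  b=1  b=2  b=3
a=0:    L    W    L    W
a=1:    L    W    L    W
a=2:    W    L    W    L
a=3:    W    L    W    L
a=4:    W    W    W    W
Cells with no legal move (terminal, hence L): (0,0), (1,0).
The remaining L cells, each justified by listing all of its moves:
(0,2): L (sole option (0,1)(W) is W)
(1,2): L (sole option (1,1)(W) is W)
(2,1): L (options (0,1)(W), (2,0)(W) are all W)
(2,3): L (options (0,3)(W), (2,2)(W) are all W)
(3,1): L (options (1,1)(W), (0,1)(W), (3,0)(W) are all W)
(3,3): L (options (1,3)(W), (0,3)(W), (3,2)(W) are all W)
Every other cell has at least one move into one of the L cells above, so it is W.
From (4,3), the L positions reachable in one move are: (2,3).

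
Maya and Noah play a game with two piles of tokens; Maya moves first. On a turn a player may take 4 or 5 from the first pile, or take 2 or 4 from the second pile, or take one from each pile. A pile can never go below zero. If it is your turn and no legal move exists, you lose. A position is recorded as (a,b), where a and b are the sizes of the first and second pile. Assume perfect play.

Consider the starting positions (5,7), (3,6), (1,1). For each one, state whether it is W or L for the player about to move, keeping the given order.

(5,7): W, (3,6): L, (1,1): W

Build the W/L table. Terminal = L. A non-terminal position is W if it has a move to some L; otherwise it is L.
No move ever increases a pile, so every position that can arise here has a ≤ 5 and b ≤ 7; it is enough to label the cells with 0 ≤ a ≤ 5 and 0 ≤ b ≤ 7.
Every move lowers a or b (never raises either), so fill the grid row by row in increasing a, and left to right within a row: each cell's successors are then already labelled.
      b=0  b=1  b=2  b=3  b=4  b=5  b=6  b=7
a=0:    L    L    W    W    W    W    L    L
a=1:    L    W    W    L    W    W    L    W
a=2:    L    W    W    L    W    W    L    W
a=3:    L    W    W    L    W    W    L    W
a=4:    W    W    L    L    W    W    W    W
a=5:    W    W    L    W    W    L    W    W
Cells with no legal move (terminal, hence L): (0,0), (0,1), (1,0), (2,0), (3,0).
The remaining L cells, each justified by listing all of its moves:
(0,6): →(0,4)(W), (0,2)(W) — all W, so L
(0,7): →(0,5)(W), (0,3)(W) — all W, so L
(1,3): →(1,1)(W), (0,2)(W) — all W, so L
(1,6): →(1,4)(W), (1,2)(W), (0,5)(W) — all W, so L
(2,3): →(2,1)(W), (1,2)(W) — all W, so L
(2,6): →(2,4)(W), (2,2)(W), (1,5)(W) — all W, so L
(3,3): →(3,1)(W), (2,2)(W) — all W, so L
(3,6): →(3,4)(W), (3,2)(W), (2,5)(W) — all W, so L
(4,2): →(0,2)(W), (4,0)(W), (3,1)(W) — all W, so L
(4,3): →(0,3)(W), (4,1)(W), (3,2)(W) — all W, so L
(5,2): →(1,2)(W), (0,2)(W), (5,0)(W), (4,1)(W) — all W, so L
(5,5): →(1,5)(W), (0,5)(W), (5,3)(W), (5,1)(W), (4,4)(W) — all W, so L
Every other cell has at least one move into one of the L cells above, so it is W.
(5,7): the move to (0,7) reaches an L cell, so W
(3,6): one of the L cells justified above, so L
(1,1): the move to (0,0) reaches an L cell, so W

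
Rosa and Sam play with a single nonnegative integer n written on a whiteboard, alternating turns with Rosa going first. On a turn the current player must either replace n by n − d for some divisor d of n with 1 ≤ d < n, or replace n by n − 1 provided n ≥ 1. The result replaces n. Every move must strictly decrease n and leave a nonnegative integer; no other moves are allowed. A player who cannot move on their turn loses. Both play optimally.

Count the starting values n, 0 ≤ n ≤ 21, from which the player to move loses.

11

Work bottom-up. With no move the player to move loses. Otherwise the position is W if at least one move leads to an L position for the opponent, and L if every move leads to a W.
n=0: no move → L
n=1: W (go to 0, an L position)
n=2: L (sole option 1(W) is W)
n=3: W (go to 2, an L position)
n=4: W (go to 2, an L position)
n=5: L (sole option 4(W) is W)
n=6: W (go to 5, an L position)
n=7: L (sole option 6(W) is W)
n=8: W (go to 7, an L position)
n=9: L (options 6(W), 8(W) are all W)
n=10: W (go to 5, an L position)
n=11: L (sole option 10(W) is W)
n=12: W (go to 9, an L position)
n=13: L (sole option 12(W) is W)
n=14: W (go to 7, an L position)
n=15: L (options 10(W), 12(W), 14(W) are all W)
n=16: W (go to 15, an L position)
n=17: L (sole option 16(W) is W)
n=18: W (go to 9, an L position)
n=19: L (sole option 18(W) is W)
n=20: W (go to 15, an L position)
n=21: L (options 14(W), 18(W), 20(W) are all W)
L entries with 0 ≤ n ≤ 21: n = 0, 2, 5, 7, 9, 11, 13, 15, 17, 19, 21; that makes 11.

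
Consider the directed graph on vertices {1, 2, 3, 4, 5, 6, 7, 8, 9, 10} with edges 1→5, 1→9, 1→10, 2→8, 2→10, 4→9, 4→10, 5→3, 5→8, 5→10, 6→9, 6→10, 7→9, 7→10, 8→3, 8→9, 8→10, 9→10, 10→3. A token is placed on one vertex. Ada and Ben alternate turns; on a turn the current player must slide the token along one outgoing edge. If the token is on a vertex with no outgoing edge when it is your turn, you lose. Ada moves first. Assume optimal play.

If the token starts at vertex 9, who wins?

Positions with no move are L. A position that does have a move is losing for the player to move precisely when every available move leads to a winning position for the opponent. Fill in the labels:
Every edge goes from a vertex to one that appears earlier in the order 3, 10, 9, 8, 2, 5, 4, 7, 1, 6, so processing vertices in that order labels each vertex after all of its successors.
3: no outgoing edge → L
10: can move to 3, which is L ⇒ W
9: the only move is to 10(W), a W ⇒ L
8: can move to 9, which is L ⇒ W
2: moves to 8(W), 10(W); every one is W ⇒ L
5: can move to 3, which is L ⇒ W
4: can move to 9, which is L ⇒ W
7: can move to 9, which is L ⇒ W
1: can move to 9, which is L ⇒ W
6: can move to 9, which is L ⇒ W
The starting position 9 is L: whatever Ada does, the opponent receives a W position.

Ben wins.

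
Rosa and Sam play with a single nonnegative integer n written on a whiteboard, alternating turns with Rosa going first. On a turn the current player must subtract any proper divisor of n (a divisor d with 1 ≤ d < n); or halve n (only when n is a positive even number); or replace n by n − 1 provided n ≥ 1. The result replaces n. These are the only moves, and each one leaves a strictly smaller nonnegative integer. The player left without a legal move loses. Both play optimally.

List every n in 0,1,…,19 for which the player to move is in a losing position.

Use the standard recursion: the mover loses at a terminal position; elsewhere, the mover wins exactly when some move hands the opponent an L position.
n=0: no move → L
n=1: W (go to 0, an L position)
n=2: L (sole option 1(W) is W)
n=3: W (go to 2, an L position)
n=4: W (go to 2, an L position)
n=5: L (sole option 4(W) is W)
n=6: W (go to 5, an L position)
n=7: L (sole option 6(W) is W)
n=8: W (go to 7, an L position)
n=9: L (options 6(W), 8(W) are all W)
n=10: W (go to 5, an L position)
n=11: L (sole option 10(W) is W)
n=12: W (go to 9, an L position)
n=13: L (sole option 12(W) is W)
n=14: W (go to 7, an L position)
n=15: L (options 10(W), 12(W), 14(W) are all W)
n=16: W (go to 15, an L position)
n=17: L (sole option 16(W) is W)
n=18: W (go to 9, an L position)
n=19: L (sole option 18(W) is W)
The losing starting values of n are exactly the entries labelled L in this table (10 of them).

0, 2, 5, 7, 9, 11, 13, 15, 17, 19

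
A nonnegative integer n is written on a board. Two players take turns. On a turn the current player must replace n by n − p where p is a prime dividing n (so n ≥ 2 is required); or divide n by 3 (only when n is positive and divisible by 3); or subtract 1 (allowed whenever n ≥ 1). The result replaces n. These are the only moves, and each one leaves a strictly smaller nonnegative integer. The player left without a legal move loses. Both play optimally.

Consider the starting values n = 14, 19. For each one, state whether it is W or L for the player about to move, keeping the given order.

Classify positions by backward induction: terminal positions (no move available) are L. From any other position, the mover wins iff some move reaches an L.
n=0: no move → L
n=1: W (go to 0, an L position)
n=2: W (go to 0, an L position)
n=3: W (go to 0, an L position)
n=4: L (options 2(W), 3(W) are all W)
n=5: W (go to 0, an L position)
n=6: W (go to 4, an L position)
n=7: W (go to 0, an L position)
n=8: L (options 6(W), 7(W) are all W)
n=9: W (go to 8, an L position)
n=10: W (go to 8, an L position)
n=11: W (go to 0, an L position)
n=12: W (go to 4, an L position)
n=13: W (go to 0, an L position)
n=14: L (options 7(W), 12(W), 13(W) are all W)
n=15: W (go to 14, an L position)
n=16: W (go to 14, an L position)
n=17: W (go to 0, an L position)
n=18: L (options 6(W), 15(W), 16(W), 17(W) are all W)
n=19: W (go to 0, an L position)

14: L, 19: W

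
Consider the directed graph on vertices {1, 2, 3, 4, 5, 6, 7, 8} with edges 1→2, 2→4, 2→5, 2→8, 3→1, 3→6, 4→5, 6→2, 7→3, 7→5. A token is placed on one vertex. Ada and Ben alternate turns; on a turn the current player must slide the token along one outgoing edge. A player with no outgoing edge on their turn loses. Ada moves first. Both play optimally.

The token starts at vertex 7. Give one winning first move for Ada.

Move to 5.

Work bottom-up. With no move the player to move loses. Otherwise the position is W if at least one move leads to an L position for the opponent, and L if every move leads to a W.
Every edge goes from a vertex to one that appears earlier in the order 5, 8, 4, 2, 6, 1, 3, 7, so processing vertices in that order labels each vertex after all of its successors.
5: no outgoing edge → L
8: no outgoing edge → L
4: can move to 5, which is L ⇒ W
2: can move to 8, which is L ⇒ W
6: the only move is to 2(W), a W ⇒ L
1: the only move is to 2(W), a W ⇒ L
3: can move to 1, which is L ⇒ W
7: can move to 5, which is L ⇒ W
From 7, the L positions reachable in one move are: 5.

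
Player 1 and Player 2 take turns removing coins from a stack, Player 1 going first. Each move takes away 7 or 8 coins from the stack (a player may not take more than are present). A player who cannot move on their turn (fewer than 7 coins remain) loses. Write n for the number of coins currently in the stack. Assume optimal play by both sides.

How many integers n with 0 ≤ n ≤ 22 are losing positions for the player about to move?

14

Classify positions by backward induction: terminal positions (no move available) are L. From any other position, the mover wins iff some move reaches an L.
n=0: no move → L
n=1: no move → L
n=2: no move → L
n=3: no move → L
n=4: no move → L
n=5: no move → L
n=6: no move → L
n=7: →0(L), so W
n=8: →1(L), so W
n=9: →2(L), so W
n=10: →3(L), so W
n=11: →4(L), so W
n=12: →5(L), so W
n=13: →6(L), so W
n=14: →6(L), so W
n=15: →8(W), 7(W) — all W, so L
n=16: →9(W), 8(W) — all W, so L
n=17: →10(W), 9(W) — all W, so L
n=18: →11(W), 10(W) — all W, so L
n=19: →12(W), 11(W) — all W, so L
n=20: →13(W), 12(W) — all W, so L
n=21: →14(W), 13(W) — all W, so L
n=22: →15(L), so W
L entries with 0 ≤ n ≤ 22: n = 0, 1, 2, 3, 4, 5, 6, 15, 16, 17, 18, 19, 20, 21; that makes 14.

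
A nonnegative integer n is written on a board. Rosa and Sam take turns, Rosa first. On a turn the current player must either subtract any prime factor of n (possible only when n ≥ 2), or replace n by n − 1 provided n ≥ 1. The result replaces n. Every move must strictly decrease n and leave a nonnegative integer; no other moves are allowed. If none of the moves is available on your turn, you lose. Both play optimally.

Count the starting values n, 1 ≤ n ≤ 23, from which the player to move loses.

5

Use the standard recursion: the mover loses at a terminal position; elsewhere, the mover wins exactly when some move hands the opponent an L position.
n=0: no move → L
n=1: W (go to 0, an L position)
n=2: W (go to 0, an L position)
n=3: W (go to 0, an L position)
n=4: L (options 2(W), 3(W) are all W)
n=5: W (go to 0, an L position)
n=6: W (go to 4, an L position)
n=7: W (go to 0, an L position)
n=8: L (options 6(W), 7(W) are all W)
n=9: W (go to 8, an L position)
n=10: W (go to 8, an L position)
n=11: W (go to 0, an L position)
n=12: L (options 9(W), 10(W), 11(W) are all W)
n=13: W (go to 0, an L position)
n=14: W (go to 12, an L position)
n=15: W (go to 12, an L position)
n=16: L (options 14(W), 15(W) are all W)
n=17: W (go to 0, an L position)
n=18: W (go to 16, an L position)
n=19: W (go to 0, an L position)
n=20: L (options 15(W), 18(W), 19(W) are all W)
n=21: W (go to 20, an L position)
n=22: W (go to 20, an L position)
n=23: W (go to 0, an L position)
L entries with 1 ≤ n ≤ 23 (n=0 is outside the asked range and is not counted): n = 4, 8, 12, 16, 20; that makes 5.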